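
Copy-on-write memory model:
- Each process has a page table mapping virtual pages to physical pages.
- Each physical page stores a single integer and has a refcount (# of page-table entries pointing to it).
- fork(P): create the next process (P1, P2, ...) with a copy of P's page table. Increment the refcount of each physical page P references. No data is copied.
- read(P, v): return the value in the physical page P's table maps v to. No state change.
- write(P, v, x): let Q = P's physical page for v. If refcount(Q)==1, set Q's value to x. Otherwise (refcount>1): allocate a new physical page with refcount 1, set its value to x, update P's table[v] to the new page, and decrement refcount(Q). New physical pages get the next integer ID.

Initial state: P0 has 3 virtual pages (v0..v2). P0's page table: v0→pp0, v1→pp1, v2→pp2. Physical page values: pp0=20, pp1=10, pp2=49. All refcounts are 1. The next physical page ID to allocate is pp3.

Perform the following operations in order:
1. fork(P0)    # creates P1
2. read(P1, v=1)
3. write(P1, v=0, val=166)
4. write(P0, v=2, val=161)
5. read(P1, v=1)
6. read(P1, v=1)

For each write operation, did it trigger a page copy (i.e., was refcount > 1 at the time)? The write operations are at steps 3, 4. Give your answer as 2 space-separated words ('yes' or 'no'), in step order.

Op 1: fork(P0) -> P1. 3 ppages; refcounts: pp0:2 pp1:2 pp2:2
Op 2: read(P1, v1) -> 10. No state change.
Op 3: write(P1, v0, 166). refcount(pp0)=2>1 -> COPY to pp3. 4 ppages; refcounts: pp0:1 pp1:2 pp2:2 pp3:1
Op 4: write(P0, v2, 161). refcount(pp2)=2>1 -> COPY to pp4. 5 ppages; refcounts: pp0:1 pp1:2 pp2:1 pp3:1 pp4:1
Op 5: read(P1, v1) -> 10. No state change.
Op 6: read(P1, v1) -> 10. No state change.

yes yes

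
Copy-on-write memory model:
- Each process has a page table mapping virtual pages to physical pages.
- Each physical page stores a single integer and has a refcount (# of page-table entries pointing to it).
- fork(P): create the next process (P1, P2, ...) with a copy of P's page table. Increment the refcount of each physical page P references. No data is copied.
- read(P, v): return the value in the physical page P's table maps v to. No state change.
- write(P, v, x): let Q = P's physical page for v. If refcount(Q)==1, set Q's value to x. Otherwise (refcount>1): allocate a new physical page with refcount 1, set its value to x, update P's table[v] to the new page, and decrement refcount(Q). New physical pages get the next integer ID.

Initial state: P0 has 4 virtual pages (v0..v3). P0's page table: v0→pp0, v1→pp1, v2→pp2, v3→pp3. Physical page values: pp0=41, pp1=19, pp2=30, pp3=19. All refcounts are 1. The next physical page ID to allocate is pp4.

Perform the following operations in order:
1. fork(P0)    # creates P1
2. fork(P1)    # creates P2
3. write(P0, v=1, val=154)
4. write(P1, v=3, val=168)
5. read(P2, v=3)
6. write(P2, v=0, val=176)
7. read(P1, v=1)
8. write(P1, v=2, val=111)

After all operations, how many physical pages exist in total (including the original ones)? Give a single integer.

Answer: 8

Derivation:
Op 1: fork(P0) -> P1. 4 ppages; refcounts: pp0:2 pp1:2 pp2:2 pp3:2
Op 2: fork(P1) -> P2. 4 ppages; refcounts: pp0:3 pp1:3 pp2:3 pp3:3
Op 3: write(P0, v1, 154). refcount(pp1)=3>1 -> COPY to pp4. 5 ppages; refcounts: pp0:3 pp1:2 pp2:3 pp3:3 pp4:1
Op 4: write(P1, v3, 168). refcount(pp3)=3>1 -> COPY to pp5. 6 ppages; refcounts: pp0:3 pp1:2 pp2:3 pp3:2 pp4:1 pp5:1
Op 5: read(P2, v3) -> 19. No state change.
Op 6: write(P2, v0, 176). refcount(pp0)=3>1 -> COPY to pp6. 7 ppages; refcounts: pp0:2 pp1:2 pp2:3 pp3:2 pp4:1 pp5:1 pp6:1
Op 7: read(P1, v1) -> 19. No state change.
Op 8: write(P1, v2, 111). refcount(pp2)=3>1 -> COPY to pp7. 8 ppages; refcounts: pp0:2 pp1:2 pp2:2 pp3:2 pp4:1 pp5:1 pp6:1 pp7:1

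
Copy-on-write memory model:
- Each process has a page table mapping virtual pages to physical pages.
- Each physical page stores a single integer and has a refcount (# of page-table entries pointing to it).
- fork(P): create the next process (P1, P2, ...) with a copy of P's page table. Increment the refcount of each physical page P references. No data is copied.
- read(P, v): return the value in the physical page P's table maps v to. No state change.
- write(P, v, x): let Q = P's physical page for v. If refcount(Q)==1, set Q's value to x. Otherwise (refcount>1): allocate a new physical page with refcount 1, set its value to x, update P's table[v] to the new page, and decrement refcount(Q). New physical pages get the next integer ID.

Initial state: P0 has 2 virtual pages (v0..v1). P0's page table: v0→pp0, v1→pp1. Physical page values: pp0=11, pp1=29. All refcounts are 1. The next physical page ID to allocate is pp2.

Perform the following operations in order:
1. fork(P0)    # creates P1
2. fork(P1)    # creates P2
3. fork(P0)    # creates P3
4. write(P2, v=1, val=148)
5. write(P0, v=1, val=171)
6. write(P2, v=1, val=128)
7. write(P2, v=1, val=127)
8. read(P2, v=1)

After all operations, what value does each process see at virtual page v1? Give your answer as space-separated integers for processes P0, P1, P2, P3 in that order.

Op 1: fork(P0) -> P1. 2 ppages; refcounts: pp0:2 pp1:2
Op 2: fork(P1) -> P2. 2 ppages; refcounts: pp0:3 pp1:3
Op 3: fork(P0) -> P3. 2 ppages; refcounts: pp0:4 pp1:4
Op 4: write(P2, v1, 148). refcount(pp1)=4>1 -> COPY to pp2. 3 ppages; refcounts: pp0:4 pp1:3 pp2:1
Op 5: write(P0, v1, 171). refcount(pp1)=3>1 -> COPY to pp3. 4 ppages; refcounts: pp0:4 pp1:2 pp2:1 pp3:1
Op 6: write(P2, v1, 128). refcount(pp2)=1 -> write in place. 4 ppages; refcounts: pp0:4 pp1:2 pp2:1 pp3:1
Op 7: write(P2, v1, 127). refcount(pp2)=1 -> write in place. 4 ppages; refcounts: pp0:4 pp1:2 pp2:1 pp3:1
Op 8: read(P2, v1) -> 127. No state change.
P0: v1 -> pp3 = 171
P1: v1 -> pp1 = 29
P2: v1 -> pp2 = 127
P3: v1 -> pp1 = 29

Answer: 171 29 127 29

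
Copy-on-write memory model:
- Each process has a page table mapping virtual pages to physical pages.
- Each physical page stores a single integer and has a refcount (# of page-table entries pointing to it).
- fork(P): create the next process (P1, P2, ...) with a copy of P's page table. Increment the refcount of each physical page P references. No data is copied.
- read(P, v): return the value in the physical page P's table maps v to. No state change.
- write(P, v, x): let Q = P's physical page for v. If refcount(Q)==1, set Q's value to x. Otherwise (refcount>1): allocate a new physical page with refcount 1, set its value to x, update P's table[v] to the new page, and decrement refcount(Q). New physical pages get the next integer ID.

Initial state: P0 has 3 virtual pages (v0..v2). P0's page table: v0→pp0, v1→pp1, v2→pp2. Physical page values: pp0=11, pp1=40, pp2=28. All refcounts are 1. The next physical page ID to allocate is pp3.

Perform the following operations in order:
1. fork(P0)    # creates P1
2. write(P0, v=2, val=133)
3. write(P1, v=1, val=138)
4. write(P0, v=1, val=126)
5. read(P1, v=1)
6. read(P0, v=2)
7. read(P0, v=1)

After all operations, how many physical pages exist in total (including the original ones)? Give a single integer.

Op 1: fork(P0) -> P1. 3 ppages; refcounts: pp0:2 pp1:2 pp2:2
Op 2: write(P0, v2, 133). refcount(pp2)=2>1 -> COPY to pp3. 4 ppages; refcounts: pp0:2 pp1:2 pp2:1 pp3:1
Op 3: write(P1, v1, 138). refcount(pp1)=2>1 -> COPY to pp4. 5 ppages; refcounts: pp0:2 pp1:1 pp2:1 pp3:1 pp4:1
Op 4: write(P0, v1, 126). refcount(pp1)=1 -> write in place. 5 ppages; refcounts: pp0:2 pp1:1 pp2:1 pp3:1 pp4:1
Op 5: read(P1, v1) -> 138. No state change.
Op 6: read(P0, v2) -> 133. No state change.
Op 7: read(P0, v1) -> 126. No state change.

Answer: 5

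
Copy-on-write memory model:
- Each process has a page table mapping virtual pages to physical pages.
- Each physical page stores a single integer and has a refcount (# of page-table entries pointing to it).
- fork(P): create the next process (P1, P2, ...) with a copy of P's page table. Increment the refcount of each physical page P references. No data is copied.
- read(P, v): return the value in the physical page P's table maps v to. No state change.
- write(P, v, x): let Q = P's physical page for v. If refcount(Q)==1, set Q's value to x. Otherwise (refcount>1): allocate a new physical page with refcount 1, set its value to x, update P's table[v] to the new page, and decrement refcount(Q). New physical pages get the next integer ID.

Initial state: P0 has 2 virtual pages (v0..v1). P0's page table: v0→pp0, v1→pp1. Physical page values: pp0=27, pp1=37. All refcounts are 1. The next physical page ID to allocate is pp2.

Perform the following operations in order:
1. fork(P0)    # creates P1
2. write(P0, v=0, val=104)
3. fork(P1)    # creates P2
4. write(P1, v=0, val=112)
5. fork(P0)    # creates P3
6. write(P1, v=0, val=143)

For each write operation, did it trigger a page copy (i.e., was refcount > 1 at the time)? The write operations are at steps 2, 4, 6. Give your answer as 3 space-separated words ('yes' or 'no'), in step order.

Op 1: fork(P0) -> P1. 2 ppages; refcounts: pp0:2 pp1:2
Op 2: write(P0, v0, 104). refcount(pp0)=2>1 -> COPY to pp2. 3 ppages; refcounts: pp0:1 pp1:2 pp2:1
Op 3: fork(P1) -> P2. 3 ppages; refcounts: pp0:2 pp1:3 pp2:1
Op 4: write(P1, v0, 112). refcount(pp0)=2>1 -> COPY to pp3. 4 ppages; refcounts: pp0:1 pp1:3 pp2:1 pp3:1
Op 5: fork(P0) -> P3. 4 ppages; refcounts: pp0:1 pp1:4 pp2:2 pp3:1
Op 6: write(P1, v0, 143). refcount(pp3)=1 -> write in place. 4 ppages; refcounts: pp0:1 pp1:4 pp2:2 pp3:1

yes yes no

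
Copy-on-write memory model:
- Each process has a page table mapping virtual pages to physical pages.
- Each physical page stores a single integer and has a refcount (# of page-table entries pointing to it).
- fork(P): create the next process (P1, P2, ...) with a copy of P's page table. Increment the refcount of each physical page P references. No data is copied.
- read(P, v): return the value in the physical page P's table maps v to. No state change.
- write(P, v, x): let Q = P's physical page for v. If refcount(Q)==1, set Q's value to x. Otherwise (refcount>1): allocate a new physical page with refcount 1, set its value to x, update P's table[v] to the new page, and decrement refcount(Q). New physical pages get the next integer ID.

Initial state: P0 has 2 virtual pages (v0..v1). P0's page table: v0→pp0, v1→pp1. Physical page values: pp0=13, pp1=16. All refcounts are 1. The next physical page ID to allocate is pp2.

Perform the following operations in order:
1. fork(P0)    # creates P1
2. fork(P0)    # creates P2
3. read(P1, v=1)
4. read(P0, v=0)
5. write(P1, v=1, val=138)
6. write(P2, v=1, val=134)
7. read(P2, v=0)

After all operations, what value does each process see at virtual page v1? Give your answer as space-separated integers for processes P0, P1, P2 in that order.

Op 1: fork(P0) -> P1. 2 ppages; refcounts: pp0:2 pp1:2
Op 2: fork(P0) -> P2. 2 ppages; refcounts: pp0:3 pp1:3
Op 3: read(P1, v1) -> 16. No state change.
Op 4: read(P0, v0) -> 13. No state change.
Op 5: write(P1, v1, 138). refcount(pp1)=3>1 -> COPY to pp2. 3 ppages; refcounts: pp0:3 pp1:2 pp2:1
Op 6: write(P2, v1, 134). refcount(pp1)=2>1 -> COPY to pp3. 4 ppages; refcounts: pp0:3 pp1:1 pp2:1 pp3:1
Op 7: read(P2, v0) -> 13. No state change.
P0: v1 -> pp1 = 16
P1: v1 -> pp2 = 138
P2: v1 -> pp3 = 134

Answer: 16 138 134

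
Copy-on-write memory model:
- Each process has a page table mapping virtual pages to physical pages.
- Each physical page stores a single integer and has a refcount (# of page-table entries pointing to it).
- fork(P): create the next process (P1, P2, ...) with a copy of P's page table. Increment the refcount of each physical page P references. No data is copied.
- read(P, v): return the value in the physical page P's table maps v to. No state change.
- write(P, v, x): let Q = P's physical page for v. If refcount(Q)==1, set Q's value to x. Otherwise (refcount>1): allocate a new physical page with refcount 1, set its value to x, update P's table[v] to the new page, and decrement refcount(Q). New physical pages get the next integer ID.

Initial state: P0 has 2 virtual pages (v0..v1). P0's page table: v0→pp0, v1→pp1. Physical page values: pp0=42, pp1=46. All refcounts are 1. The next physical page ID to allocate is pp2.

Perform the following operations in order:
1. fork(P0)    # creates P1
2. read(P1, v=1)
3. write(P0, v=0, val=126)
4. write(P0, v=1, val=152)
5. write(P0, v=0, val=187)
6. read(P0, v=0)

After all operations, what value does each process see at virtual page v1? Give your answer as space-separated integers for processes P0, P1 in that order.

Answer: 152 46

Derivation:
Op 1: fork(P0) -> P1. 2 ppages; refcounts: pp0:2 pp1:2
Op 2: read(P1, v1) -> 46. No state change.
Op 3: write(P0, v0, 126). refcount(pp0)=2>1 -> COPY to pp2. 3 ppages; refcounts: pp0:1 pp1:2 pp2:1
Op 4: write(P0, v1, 152). refcount(pp1)=2>1 -> COPY to pp3. 4 ppages; refcounts: pp0:1 pp1:1 pp2:1 pp3:1
Op 5: write(P0, v0, 187). refcount(pp2)=1 -> write in place. 4 ppages; refcounts: pp0:1 pp1:1 pp2:1 pp3:1
Op 6: read(P0, v0) -> 187. No state change.
P0: v1 -> pp3 = 152
P1: v1 -> pp1 = 46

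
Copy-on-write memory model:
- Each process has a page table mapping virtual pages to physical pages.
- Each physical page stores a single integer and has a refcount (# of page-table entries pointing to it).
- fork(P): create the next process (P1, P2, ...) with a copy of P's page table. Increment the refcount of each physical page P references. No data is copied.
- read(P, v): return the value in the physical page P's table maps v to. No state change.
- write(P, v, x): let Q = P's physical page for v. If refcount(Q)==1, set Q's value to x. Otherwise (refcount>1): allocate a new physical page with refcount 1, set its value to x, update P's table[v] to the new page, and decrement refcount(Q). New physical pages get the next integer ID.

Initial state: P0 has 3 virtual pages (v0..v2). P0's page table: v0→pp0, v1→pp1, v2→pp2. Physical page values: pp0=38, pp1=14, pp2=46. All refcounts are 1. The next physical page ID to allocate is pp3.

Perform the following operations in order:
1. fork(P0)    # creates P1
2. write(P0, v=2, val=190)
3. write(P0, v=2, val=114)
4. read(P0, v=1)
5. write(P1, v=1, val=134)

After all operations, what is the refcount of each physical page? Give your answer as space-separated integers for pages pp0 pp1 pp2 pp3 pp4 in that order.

Answer: 2 1 1 1 1

Derivation:
Op 1: fork(P0) -> P1. 3 ppages; refcounts: pp0:2 pp1:2 pp2:2
Op 2: write(P0, v2, 190). refcount(pp2)=2>1 -> COPY to pp3. 4 ppages; refcounts: pp0:2 pp1:2 pp2:1 pp3:1
Op 3: write(P0, v2, 114). refcount(pp3)=1 -> write in place. 4 ppages; refcounts: pp0:2 pp1:2 pp2:1 pp3:1
Op 4: read(P0, v1) -> 14. No state change.
Op 5: write(P1, v1, 134). refcount(pp1)=2>1 -> COPY to pp4. 5 ppages; refcounts: pp0:2 pp1:1 pp2:1 pp3:1 pp4:1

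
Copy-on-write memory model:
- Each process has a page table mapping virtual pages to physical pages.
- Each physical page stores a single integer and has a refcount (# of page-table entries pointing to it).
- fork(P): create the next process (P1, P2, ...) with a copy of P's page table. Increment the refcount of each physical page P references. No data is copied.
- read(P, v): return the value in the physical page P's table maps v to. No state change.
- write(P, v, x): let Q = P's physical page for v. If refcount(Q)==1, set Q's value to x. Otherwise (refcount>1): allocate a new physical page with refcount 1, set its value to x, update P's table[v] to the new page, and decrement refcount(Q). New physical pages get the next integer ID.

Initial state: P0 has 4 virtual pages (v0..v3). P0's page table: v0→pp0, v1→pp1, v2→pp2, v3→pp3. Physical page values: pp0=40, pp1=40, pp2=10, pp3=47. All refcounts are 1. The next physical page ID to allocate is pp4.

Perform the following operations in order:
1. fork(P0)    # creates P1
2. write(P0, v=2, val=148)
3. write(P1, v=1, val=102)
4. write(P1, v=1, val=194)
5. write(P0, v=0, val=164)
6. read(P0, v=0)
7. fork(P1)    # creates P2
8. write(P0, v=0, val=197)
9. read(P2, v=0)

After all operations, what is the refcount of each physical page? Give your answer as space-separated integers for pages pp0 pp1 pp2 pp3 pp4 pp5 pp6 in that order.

Answer: 2 1 2 3 1 2 1

Derivation:
Op 1: fork(P0) -> P1. 4 ppages; refcounts: pp0:2 pp1:2 pp2:2 pp3:2
Op 2: write(P0, v2, 148). refcount(pp2)=2>1 -> COPY to pp4. 5 ppages; refcounts: pp0:2 pp1:2 pp2:1 pp3:2 pp4:1
Op 3: write(P1, v1, 102). refcount(pp1)=2>1 -> COPY to pp5. 6 ppages; refcounts: pp0:2 pp1:1 pp2:1 pp3:2 pp4:1 pp5:1
Op 4: write(P1, v1, 194). refcount(pp5)=1 -> write in place. 6 ppages; refcounts: pp0:2 pp1:1 pp2:1 pp3:2 pp4:1 pp5:1
Op 5: write(P0, v0, 164). refcount(pp0)=2>1 -> COPY to pp6. 7 ppages; refcounts: pp0:1 pp1:1 pp2:1 pp3:2 pp4:1 pp5:1 pp6:1
Op 6: read(P0, v0) -> 164. No state change.
Op 7: fork(P1) -> P2. 7 ppages; refcounts: pp0:2 pp1:1 pp2:2 pp3:3 pp4:1 pp5:2 pp6:1
Op 8: write(P0, v0, 197). refcount(pp6)=1 -> write in place. 7 ppages; refcounts: pp0:2 pp1:1 pp2:2 pp3:3 pp4:1 pp5:2 pp6:1
Op 9: read(P2, v0) -> 40. No state change.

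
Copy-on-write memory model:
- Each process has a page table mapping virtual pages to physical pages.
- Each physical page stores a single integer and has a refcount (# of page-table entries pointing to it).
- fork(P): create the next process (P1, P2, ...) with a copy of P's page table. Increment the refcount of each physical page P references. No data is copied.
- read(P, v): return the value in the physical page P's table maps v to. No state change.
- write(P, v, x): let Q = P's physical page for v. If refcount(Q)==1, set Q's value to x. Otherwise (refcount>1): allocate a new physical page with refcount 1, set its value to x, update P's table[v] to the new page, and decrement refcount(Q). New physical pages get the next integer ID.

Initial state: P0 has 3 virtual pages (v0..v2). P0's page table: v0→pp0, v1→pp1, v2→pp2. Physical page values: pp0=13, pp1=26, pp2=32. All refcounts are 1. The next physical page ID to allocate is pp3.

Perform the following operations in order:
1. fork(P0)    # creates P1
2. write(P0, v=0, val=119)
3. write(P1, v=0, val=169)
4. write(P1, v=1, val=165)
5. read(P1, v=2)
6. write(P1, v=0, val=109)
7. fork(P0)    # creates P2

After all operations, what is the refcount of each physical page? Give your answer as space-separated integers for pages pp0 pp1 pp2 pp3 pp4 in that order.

Op 1: fork(P0) -> P1. 3 ppages; refcounts: pp0:2 pp1:2 pp2:2
Op 2: write(P0, v0, 119). refcount(pp0)=2>1 -> COPY to pp3. 4 ppages; refcounts: pp0:1 pp1:2 pp2:2 pp3:1
Op 3: write(P1, v0, 169). refcount(pp0)=1 -> write in place. 4 ppages; refcounts: pp0:1 pp1:2 pp2:2 pp3:1
Op 4: write(P1, v1, 165). refcount(pp1)=2>1 -> COPY to pp4. 5 ppages; refcounts: pp0:1 pp1:1 pp2:2 pp3:1 pp4:1
Op 5: read(P1, v2) -> 32. No state change.
Op 6: write(P1, v0, 109). refcount(pp0)=1 -> write in place. 5 ppages; refcounts: pp0:1 pp1:1 pp2:2 pp3:1 pp4:1
Op 7: fork(P0) -> P2. 5 ppages; refcounts: pp0:1 pp1:2 pp2:3 pp3:2 pp4:1

Answer: 1 2 3 2 1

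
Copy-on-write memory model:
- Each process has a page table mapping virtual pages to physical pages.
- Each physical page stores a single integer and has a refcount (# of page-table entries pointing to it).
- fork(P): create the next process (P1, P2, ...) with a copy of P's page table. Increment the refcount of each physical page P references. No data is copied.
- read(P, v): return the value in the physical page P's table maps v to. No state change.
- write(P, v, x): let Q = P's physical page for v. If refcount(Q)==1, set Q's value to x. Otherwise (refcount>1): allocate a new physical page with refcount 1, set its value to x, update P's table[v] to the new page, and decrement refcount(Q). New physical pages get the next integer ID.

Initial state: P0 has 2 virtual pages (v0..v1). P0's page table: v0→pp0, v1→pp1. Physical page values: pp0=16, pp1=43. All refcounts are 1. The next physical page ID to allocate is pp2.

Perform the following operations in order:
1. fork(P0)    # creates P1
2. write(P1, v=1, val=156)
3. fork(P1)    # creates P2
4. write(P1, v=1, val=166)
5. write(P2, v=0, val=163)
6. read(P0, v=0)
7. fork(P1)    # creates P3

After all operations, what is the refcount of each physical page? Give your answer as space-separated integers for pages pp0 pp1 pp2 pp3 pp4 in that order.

Op 1: fork(P0) -> P1. 2 ppages; refcounts: pp0:2 pp1:2
Op 2: write(P1, v1, 156). refcount(pp1)=2>1 -> COPY to pp2. 3 ppages; refcounts: pp0:2 pp1:1 pp2:1
Op 3: fork(P1) -> P2. 3 ppages; refcounts: pp0:3 pp1:1 pp2:2
Op 4: write(P1, v1, 166). refcount(pp2)=2>1 -> COPY to pp3. 4 ppages; refcounts: pp0:3 pp1:1 pp2:1 pp3:1
Op 5: write(P2, v0, 163). refcount(pp0)=3>1 -> COPY to pp4. 5 ppages; refcounts: pp0:2 pp1:1 pp2:1 pp3:1 pp4:1
Op 6: read(P0, v0) -> 16. No state change.
Op 7: fork(P1) -> P3. 5 ppages; refcounts: pp0:3 pp1:1 pp2:1 pp3:2 pp4:1

Answer: 3 1 1 2 1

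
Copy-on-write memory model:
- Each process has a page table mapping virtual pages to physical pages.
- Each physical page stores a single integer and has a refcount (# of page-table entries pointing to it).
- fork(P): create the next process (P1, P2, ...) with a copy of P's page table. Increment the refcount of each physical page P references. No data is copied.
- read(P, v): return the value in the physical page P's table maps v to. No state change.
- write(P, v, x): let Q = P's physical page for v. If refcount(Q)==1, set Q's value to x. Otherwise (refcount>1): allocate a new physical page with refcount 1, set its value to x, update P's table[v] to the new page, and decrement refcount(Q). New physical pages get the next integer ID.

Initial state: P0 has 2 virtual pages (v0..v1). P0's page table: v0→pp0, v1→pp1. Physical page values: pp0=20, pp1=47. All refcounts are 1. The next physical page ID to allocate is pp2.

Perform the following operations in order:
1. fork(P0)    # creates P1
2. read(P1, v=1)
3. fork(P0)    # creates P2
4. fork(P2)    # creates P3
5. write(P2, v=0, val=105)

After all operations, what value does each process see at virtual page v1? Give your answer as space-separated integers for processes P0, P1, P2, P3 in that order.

Op 1: fork(P0) -> P1. 2 ppages; refcounts: pp0:2 pp1:2
Op 2: read(P1, v1) -> 47. No state change.
Op 3: fork(P0) -> P2. 2 ppages; refcounts: pp0:3 pp1:3
Op 4: fork(P2) -> P3. 2 ppages; refcounts: pp0:4 pp1:4
Op 5: write(P2, v0, 105). refcount(pp0)=4>1 -> COPY to pp2. 3 ppages; refcounts: pp0:3 pp1:4 pp2:1
P0: v1 -> pp1 = 47
P1: v1 -> pp1 = 47
P2: v1 -> pp1 = 47
P3: v1 -> pp1 = 47

Answer: 47 47 47 47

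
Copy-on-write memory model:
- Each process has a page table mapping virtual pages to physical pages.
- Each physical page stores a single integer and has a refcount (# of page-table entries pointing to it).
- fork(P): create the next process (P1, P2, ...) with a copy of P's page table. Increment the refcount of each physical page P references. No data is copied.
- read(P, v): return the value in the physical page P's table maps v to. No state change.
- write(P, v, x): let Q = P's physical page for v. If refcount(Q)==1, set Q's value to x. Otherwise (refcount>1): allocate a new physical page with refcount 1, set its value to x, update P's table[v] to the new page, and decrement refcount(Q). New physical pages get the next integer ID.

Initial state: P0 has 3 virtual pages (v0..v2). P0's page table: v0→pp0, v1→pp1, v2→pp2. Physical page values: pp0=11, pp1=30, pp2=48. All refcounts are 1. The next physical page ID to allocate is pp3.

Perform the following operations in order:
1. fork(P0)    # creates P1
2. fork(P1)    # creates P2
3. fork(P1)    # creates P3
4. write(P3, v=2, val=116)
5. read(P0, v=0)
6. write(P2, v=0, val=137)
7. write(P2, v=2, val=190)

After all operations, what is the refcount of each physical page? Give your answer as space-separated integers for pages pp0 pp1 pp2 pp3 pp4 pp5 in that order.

Op 1: fork(P0) -> P1. 3 ppages; refcounts: pp0:2 pp1:2 pp2:2
Op 2: fork(P1) -> P2. 3 ppages; refcounts: pp0:3 pp1:3 pp2:3
Op 3: fork(P1) -> P3. 3 ppages; refcounts: pp0:4 pp1:4 pp2:4
Op 4: write(P3, v2, 116). refcount(pp2)=4>1 -> COPY to pp3. 4 ppages; refcounts: pp0:4 pp1:4 pp2:3 pp3:1
Op 5: read(P0, v0) -> 11. No state change.
Op 6: write(P2, v0, 137). refcount(pp0)=4>1 -> COPY to pp4. 5 ppages; refcounts: pp0:3 pp1:4 pp2:3 pp3:1 pp4:1
Op 7: write(P2, v2, 190). refcount(pp2)=3>1 -> COPY to pp5. 6 ppages; refcounts: pp0:3 pp1:4 pp2:2 pp3:1 pp4:1 pp5:1

Answer: 3 4 2 1 1 1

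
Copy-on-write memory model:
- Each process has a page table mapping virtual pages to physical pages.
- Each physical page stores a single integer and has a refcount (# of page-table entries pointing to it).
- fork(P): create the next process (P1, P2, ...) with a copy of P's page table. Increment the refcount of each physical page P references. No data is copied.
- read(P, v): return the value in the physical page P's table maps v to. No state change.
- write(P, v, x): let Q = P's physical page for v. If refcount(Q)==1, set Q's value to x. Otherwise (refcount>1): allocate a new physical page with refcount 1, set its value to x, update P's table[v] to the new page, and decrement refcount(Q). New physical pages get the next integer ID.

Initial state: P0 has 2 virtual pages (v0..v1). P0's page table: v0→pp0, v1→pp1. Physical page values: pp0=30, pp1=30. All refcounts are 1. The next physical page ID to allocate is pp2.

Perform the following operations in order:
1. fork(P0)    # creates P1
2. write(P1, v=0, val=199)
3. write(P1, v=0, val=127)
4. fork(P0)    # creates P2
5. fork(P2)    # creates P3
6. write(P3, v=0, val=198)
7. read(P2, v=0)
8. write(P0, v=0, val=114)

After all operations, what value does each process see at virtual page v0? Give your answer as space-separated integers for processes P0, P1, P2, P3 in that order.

Answer: 114 127 30 198

Derivation:
Op 1: fork(P0) -> P1. 2 ppages; refcounts: pp0:2 pp1:2
Op 2: write(P1, v0, 199). refcount(pp0)=2>1 -> COPY to pp2. 3 ppages; refcounts: pp0:1 pp1:2 pp2:1
Op 3: write(P1, v0, 127). refcount(pp2)=1 -> write in place. 3 ppages; refcounts: pp0:1 pp1:2 pp2:1
Op 4: fork(P0) -> P2. 3 ppages; refcounts: pp0:2 pp1:3 pp2:1
Op 5: fork(P2) -> P3. 3 ppages; refcounts: pp0:3 pp1:4 pp2:1
Op 6: write(P3, v0, 198). refcount(pp0)=3>1 -> COPY to pp3. 4 ppages; refcounts: pp0:2 pp1:4 pp2:1 pp3:1
Op 7: read(P2, v0) -> 30. No state change.
Op 8: write(P0, v0, 114). refcount(pp0)=2>1 -> COPY to pp4. 5 ppages; refcounts: pp0:1 pp1:4 pp2:1 pp3:1 pp4:1
P0: v0 -> pp4 = 114
P1: v0 -> pp2 = 127
P2: v0 -> pp0 = 30
P3: v0 -> pp3 = 198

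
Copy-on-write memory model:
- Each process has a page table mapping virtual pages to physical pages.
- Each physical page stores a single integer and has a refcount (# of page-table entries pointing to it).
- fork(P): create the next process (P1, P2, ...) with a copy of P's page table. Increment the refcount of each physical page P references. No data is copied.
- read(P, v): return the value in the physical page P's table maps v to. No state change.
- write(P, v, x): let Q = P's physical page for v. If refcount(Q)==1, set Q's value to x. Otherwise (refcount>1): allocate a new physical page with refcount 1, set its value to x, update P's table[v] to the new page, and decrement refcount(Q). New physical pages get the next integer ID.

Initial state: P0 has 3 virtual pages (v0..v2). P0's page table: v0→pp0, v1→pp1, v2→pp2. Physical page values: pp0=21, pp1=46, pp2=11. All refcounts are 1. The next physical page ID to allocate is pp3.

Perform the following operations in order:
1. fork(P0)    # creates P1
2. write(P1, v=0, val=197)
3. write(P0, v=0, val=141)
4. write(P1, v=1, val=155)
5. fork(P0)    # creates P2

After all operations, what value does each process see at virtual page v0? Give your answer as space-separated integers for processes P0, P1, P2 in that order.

Op 1: fork(P0) -> P1. 3 ppages; refcounts: pp0:2 pp1:2 pp2:2
Op 2: write(P1, v0, 197). refcount(pp0)=2>1 -> COPY to pp3. 4 ppages; refcounts: pp0:1 pp1:2 pp2:2 pp3:1
Op 3: write(P0, v0, 141). refcount(pp0)=1 -> write in place. 4 ppages; refcounts: pp0:1 pp1:2 pp2:2 pp3:1
Op 4: write(P1, v1, 155). refcount(pp1)=2>1 -> COPY to pp4. 5 ppages; refcounts: pp0:1 pp1:1 pp2:2 pp3:1 pp4:1
Op 5: fork(P0) -> P2. 5 ppages; refcounts: pp0:2 pp1:2 pp2:3 pp3:1 pp4:1
P0: v0 -> pp0 = 141
P1: v0 -> pp3 = 197
P2: v0 -> pp0 = 141

Answer: 141 197 141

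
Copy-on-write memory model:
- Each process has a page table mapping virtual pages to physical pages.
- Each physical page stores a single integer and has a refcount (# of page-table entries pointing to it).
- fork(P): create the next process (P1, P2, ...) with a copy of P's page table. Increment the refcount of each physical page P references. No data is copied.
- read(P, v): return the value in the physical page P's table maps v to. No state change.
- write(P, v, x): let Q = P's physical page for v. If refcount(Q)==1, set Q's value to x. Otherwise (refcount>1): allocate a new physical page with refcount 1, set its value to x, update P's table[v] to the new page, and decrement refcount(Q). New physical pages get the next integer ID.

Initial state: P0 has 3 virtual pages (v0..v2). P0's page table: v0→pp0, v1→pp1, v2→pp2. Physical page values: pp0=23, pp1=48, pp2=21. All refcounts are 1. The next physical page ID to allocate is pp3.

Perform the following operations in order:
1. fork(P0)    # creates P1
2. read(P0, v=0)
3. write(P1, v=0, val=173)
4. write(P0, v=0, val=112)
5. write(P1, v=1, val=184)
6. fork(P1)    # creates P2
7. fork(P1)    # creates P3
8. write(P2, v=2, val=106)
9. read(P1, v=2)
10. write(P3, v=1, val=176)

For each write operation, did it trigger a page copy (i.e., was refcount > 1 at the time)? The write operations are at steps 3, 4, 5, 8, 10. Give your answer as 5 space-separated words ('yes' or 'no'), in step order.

Op 1: fork(P0) -> P1. 3 ppages; refcounts: pp0:2 pp1:2 pp2:2
Op 2: read(P0, v0) -> 23. No state change.
Op 3: write(P1, v0, 173). refcount(pp0)=2>1 -> COPY to pp3. 4 ppages; refcounts: pp0:1 pp1:2 pp2:2 pp3:1
Op 4: write(P0, v0, 112). refcount(pp0)=1 -> write in place. 4 ppages; refcounts: pp0:1 pp1:2 pp2:2 pp3:1
Op 5: write(P1, v1, 184). refcount(pp1)=2>1 -> COPY to pp4. 5 ppages; refcounts: pp0:1 pp1:1 pp2:2 pp3:1 pp4:1
Op 6: fork(P1) -> P2. 5 ppages; refcounts: pp0:1 pp1:1 pp2:3 pp3:2 pp4:2
Op 7: fork(P1) -> P3. 5 ppages; refcounts: pp0:1 pp1:1 pp2:4 pp3:3 pp4:3
Op 8: write(P2, v2, 106). refcount(pp2)=4>1 -> COPY to pp5. 6 ppages; refcounts: pp0:1 pp1:1 pp2:3 pp3:3 pp4:3 pp5:1
Op 9: read(P1, v2) -> 21. No state change.
Op 10: write(P3, v1, 176). refcount(pp4)=3>1 -> COPY to pp6. 7 ppages; refcounts: pp0:1 pp1:1 pp2:3 pp3:3 pp4:2 pp5:1 pp6:1

yes no yes yes yes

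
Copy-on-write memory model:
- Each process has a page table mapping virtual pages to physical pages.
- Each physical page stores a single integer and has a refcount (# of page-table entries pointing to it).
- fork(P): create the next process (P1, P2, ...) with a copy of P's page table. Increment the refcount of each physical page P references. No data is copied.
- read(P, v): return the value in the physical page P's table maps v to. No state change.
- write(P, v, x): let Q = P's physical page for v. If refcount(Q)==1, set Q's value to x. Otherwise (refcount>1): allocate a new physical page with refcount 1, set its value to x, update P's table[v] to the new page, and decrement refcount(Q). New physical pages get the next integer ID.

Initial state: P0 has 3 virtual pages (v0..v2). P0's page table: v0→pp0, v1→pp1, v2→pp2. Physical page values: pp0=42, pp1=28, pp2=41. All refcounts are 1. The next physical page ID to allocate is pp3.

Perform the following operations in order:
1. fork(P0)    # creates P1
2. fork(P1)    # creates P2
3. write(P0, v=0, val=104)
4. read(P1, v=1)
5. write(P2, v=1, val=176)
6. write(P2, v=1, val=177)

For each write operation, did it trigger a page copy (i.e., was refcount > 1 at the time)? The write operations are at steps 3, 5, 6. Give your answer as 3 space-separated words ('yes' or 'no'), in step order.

Op 1: fork(P0) -> P1. 3 ppages; refcounts: pp0:2 pp1:2 pp2:2
Op 2: fork(P1) -> P2. 3 ppages; refcounts: pp0:3 pp1:3 pp2:3
Op 3: write(P0, v0, 104). refcount(pp0)=3>1 -> COPY to pp3. 4 ppages; refcounts: pp0:2 pp1:3 pp2:3 pp3:1
Op 4: read(P1, v1) -> 28. No state change.
Op 5: write(P2, v1, 176). refcount(pp1)=3>1 -> COPY to pp4. 5 ppages; refcounts: pp0:2 pp1:2 pp2:3 pp3:1 pp4:1
Op 6: write(P2, v1, 177). refcount(pp4)=1 -> write in place. 5 ppages; refcounts: pp0:2 pp1:2 pp2:3 pp3:1 pp4:1

yes yes no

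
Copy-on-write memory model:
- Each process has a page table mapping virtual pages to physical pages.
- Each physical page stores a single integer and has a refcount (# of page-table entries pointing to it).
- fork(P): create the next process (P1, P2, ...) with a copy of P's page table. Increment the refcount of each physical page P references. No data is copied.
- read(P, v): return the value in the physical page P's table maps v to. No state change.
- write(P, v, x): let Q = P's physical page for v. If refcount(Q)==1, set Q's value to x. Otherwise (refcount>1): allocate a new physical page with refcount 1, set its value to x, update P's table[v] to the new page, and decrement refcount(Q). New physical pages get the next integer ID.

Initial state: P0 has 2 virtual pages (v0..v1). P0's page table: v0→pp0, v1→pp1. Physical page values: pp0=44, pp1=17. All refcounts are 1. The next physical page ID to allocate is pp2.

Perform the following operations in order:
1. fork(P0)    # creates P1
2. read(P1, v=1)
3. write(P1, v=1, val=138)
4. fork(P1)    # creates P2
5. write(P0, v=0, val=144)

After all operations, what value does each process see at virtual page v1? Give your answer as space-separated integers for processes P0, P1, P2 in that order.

Op 1: fork(P0) -> P1. 2 ppages; refcounts: pp0:2 pp1:2
Op 2: read(P1, v1) -> 17. No state change.
Op 3: write(P1, v1, 138). refcount(pp1)=2>1 -> COPY to pp2. 3 ppages; refcounts: pp0:2 pp1:1 pp2:1
Op 4: fork(P1) -> P2. 3 ppages; refcounts: pp0:3 pp1:1 pp2:2
Op 5: write(P0, v0, 144). refcount(pp0)=3>1 -> COPY to pp3. 4 ppages; refcounts: pp0:2 pp1:1 pp2:2 pp3:1
P0: v1 -> pp1 = 17
P1: v1 -> pp2 = 138
P2: v1 -> pp2 = 138

Answer: 17 138 138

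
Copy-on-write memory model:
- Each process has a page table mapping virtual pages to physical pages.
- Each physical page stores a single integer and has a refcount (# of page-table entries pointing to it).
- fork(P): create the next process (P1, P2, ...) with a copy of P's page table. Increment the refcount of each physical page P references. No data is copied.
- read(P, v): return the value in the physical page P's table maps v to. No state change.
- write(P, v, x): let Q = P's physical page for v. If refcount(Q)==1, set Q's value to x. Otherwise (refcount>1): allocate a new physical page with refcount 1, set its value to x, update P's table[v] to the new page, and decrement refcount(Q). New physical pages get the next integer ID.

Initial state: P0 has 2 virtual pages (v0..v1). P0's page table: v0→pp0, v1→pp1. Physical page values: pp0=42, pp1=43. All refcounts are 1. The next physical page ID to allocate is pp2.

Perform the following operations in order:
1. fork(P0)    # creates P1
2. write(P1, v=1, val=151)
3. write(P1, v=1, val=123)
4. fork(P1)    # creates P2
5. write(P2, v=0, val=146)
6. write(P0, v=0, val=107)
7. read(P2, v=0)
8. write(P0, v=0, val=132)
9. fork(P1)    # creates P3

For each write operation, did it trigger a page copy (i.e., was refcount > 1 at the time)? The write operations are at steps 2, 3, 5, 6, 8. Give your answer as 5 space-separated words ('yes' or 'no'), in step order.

Op 1: fork(P0) -> P1. 2 ppages; refcounts: pp0:2 pp1:2
Op 2: write(P1, v1, 151). refcount(pp1)=2>1 -> COPY to pp2. 3 ppages; refcounts: pp0:2 pp1:1 pp2:1
Op 3: write(P1, v1, 123). refcount(pp2)=1 -> write in place. 3 ppages; refcounts: pp0:2 pp1:1 pp2:1
Op 4: fork(P1) -> P2. 3 ppages; refcounts: pp0:3 pp1:1 pp2:2
Op 5: write(P2, v0, 146). refcount(pp0)=3>1 -> COPY to pp3. 4 ppages; refcounts: pp0:2 pp1:1 pp2:2 pp3:1
Op 6: write(P0, v0, 107). refcount(pp0)=2>1 -> COPY to pp4. 5 ppages; refcounts: pp0:1 pp1:1 pp2:2 pp3:1 pp4:1
Op 7: read(P2, v0) -> 146. No state change.
Op 8: write(P0, v0, 132). refcount(pp4)=1 -> write in place. 5 ppages; refcounts: pp0:1 pp1:1 pp2:2 pp3:1 pp4:1
Op 9: fork(P1) -> P3. 5 ppages; refcounts: pp0:2 pp1:1 pp2:3 pp3:1 pp4:1

yes no yes yes no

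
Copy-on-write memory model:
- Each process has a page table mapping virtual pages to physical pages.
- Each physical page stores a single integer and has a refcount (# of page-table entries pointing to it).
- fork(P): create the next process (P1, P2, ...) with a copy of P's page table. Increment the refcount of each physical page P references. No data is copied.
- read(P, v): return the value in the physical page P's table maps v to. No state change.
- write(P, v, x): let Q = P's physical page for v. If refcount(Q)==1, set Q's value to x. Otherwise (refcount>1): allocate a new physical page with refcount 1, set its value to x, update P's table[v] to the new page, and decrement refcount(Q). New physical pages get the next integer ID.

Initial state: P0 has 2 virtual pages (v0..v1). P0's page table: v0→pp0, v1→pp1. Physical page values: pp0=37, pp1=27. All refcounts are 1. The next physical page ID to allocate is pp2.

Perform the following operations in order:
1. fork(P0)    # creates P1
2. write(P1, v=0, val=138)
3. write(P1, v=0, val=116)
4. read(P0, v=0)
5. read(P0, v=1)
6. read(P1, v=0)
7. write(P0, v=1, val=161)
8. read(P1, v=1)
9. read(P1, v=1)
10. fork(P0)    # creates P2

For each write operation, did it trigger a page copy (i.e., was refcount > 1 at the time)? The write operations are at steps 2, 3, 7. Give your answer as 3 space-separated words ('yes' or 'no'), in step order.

Op 1: fork(P0) -> P1. 2 ppages; refcounts: pp0:2 pp1:2
Op 2: write(P1, v0, 138). refcount(pp0)=2>1 -> COPY to pp2. 3 ppages; refcounts: pp0:1 pp1:2 pp2:1
Op 3: write(P1, v0, 116). refcount(pp2)=1 -> write in place. 3 ppages; refcounts: pp0:1 pp1:2 pp2:1
Op 4: read(P0, v0) -> 37. No state change.
Op 5: read(P0, v1) -> 27. No state change.
Op 6: read(P1, v0) -> 116. No state change.
Op 7: write(P0, v1, 161). refcount(pp1)=2>1 -> COPY to pp3. 4 ppages; refcounts: pp0:1 pp1:1 pp2:1 pp3:1
Op 8: read(P1, v1) -> 27. No state change.
Op 9: read(P1, v1) -> 27. No state change.
Op 10: fork(P0) -> P2. 4 ppages; refcounts: pp0:2 pp1:1 pp2:1 pp3:2

yes no yes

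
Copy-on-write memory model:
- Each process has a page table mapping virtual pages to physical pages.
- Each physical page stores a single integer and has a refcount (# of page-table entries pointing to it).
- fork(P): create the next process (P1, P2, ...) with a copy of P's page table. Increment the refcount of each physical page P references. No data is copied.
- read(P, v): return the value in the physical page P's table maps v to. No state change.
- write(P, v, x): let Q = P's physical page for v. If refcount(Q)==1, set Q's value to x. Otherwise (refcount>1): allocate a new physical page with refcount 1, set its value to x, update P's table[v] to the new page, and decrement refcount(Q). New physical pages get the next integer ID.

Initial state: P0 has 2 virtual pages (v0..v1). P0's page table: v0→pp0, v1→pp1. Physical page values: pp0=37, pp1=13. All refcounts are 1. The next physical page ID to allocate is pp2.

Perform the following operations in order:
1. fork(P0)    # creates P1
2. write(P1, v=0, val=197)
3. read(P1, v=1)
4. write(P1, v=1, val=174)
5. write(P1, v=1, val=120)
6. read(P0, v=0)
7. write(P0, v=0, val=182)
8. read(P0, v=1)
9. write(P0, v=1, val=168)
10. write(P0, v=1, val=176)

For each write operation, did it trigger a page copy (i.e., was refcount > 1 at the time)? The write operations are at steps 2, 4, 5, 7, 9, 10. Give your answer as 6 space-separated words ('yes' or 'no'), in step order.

Op 1: fork(P0) -> P1. 2 ppages; refcounts: pp0:2 pp1:2
Op 2: write(P1, v0, 197). refcount(pp0)=2>1 -> COPY to pp2. 3 ppages; refcounts: pp0:1 pp1:2 pp2:1
Op 3: read(P1, v1) -> 13. No state change.
Op 4: write(P1, v1, 174). refcount(pp1)=2>1 -> COPY to pp3. 4 ppages; refcounts: pp0:1 pp1:1 pp2:1 pp3:1
Op 5: write(P1, v1, 120). refcount(pp3)=1 -> write in place. 4 ppages; refcounts: pp0:1 pp1:1 pp2:1 pp3:1
Op 6: read(P0, v0) -> 37. No state change.
Op 7: write(P0, v0, 182). refcount(pp0)=1 -> write in place. 4 ppages; refcounts: pp0:1 pp1:1 pp2:1 pp3:1
Op 8: read(P0, v1) -> 13. No state change.
Op 9: write(P0, v1, 168). refcount(pp1)=1 -> write in place. 4 ppages; refcounts: pp0:1 pp1:1 pp2:1 pp3:1
Op 10: write(P0, v1, 176). refcount(pp1)=1 -> write in place. 4 ppages; refcounts: pp0:1 pp1:1 pp2:1 pp3:1

yes yes no no no no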